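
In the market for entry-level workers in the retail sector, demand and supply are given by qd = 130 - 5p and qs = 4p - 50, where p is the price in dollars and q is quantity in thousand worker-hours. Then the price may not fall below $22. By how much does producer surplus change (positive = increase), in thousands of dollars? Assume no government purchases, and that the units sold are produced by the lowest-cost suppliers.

In a free market, 130 - 5p = 4p - 50 gives the equilibrium p* = 20, q* = 30.
Because the floor (22) lies above the market-clearing price, it is binding.
At p = 22: qd = 130 - 5·22 = 20 and qs = 4·22 - 50 = 38.
Producer surplus without the control is ½ · (20 - 12.5) · 30 = 112.5.
With the floor, 20 units are sold at 22. The supply price at q = 20 is 17.5, so PS = ½ · [(22 - 12.5) + (22 - 17.5)] · 20 = 140.
Change in producer surplus = 140 - 112.5 = 27.5.

27.5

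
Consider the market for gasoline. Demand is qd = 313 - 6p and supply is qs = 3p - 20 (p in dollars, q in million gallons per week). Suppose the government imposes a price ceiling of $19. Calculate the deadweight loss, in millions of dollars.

Without the control the market clears where 313 - 6p = 3p - 20, i.e. p* = 37 and q* = 91.
Since 19 < 37, the ceiling is binding.
At p = 19: qd = 313 - 6·19 = 199 and qs = 3·19 - 20 = 37.
Quantity traded falls to 37. At q = 37 the demand price is (313 - 37)/6 = 46 and the supply price is (20 + 37)/3 = 19.
Deadweight loss = ½ · (46 - 19) · (91 - 37) = ½ · 27 · 54 = 729.

729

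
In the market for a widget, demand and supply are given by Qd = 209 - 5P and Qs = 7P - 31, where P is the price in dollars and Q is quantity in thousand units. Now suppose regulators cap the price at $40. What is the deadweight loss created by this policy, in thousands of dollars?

Without the control the market clears where 209 - 5P = 7P - 31, i.e. P* = 20 and Q* = 109.
The ceiling of 40 is above the equilibrium price 20, so it is not binding; the market clears at P* = 20, Q* = 109.
Since the control does not bind, no trades are prevented and deadweight loss is zero.

0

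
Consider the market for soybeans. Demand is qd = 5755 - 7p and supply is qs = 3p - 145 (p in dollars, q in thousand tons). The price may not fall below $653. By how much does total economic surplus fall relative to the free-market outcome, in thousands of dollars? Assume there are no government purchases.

Setting quantity demanded equal to quantity supplied, 5755 - 7p = 3p - 145, gives p* = 590 and q* = 1625.
The floor of 653 is above the equilibrium price 590, so it binds.
At p = 653: qd = 5755 - 7·653 = 1184 and qs = 3·653 - 145 = 1814.
Quantity traded falls to 1184. At q = 1184 the demand price is (5755 - 1184)/7 = 653 and the supply price is (145 + 1184)/3 = 443.
Deadweight loss = ½ · (653 - 443) · (1625 - 1184) = ½ · 210 · 441 = 46305.

46305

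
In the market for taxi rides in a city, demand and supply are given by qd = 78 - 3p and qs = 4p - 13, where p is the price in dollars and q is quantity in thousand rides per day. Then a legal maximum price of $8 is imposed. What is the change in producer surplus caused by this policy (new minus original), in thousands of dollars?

Setting quantity demanded equal to quantity supplied, 78 - 3p = 4p - 13, gives p* = 13 and q* = 39.
Because the ceiling (8) lies below the market-clearing price, it is binding.
At p = 8: qd = 78 - 3·8 = 54 and qs = 4·8 - 13 = 19.
Producer surplus without the control is ½ · (13 - 3.25) · 39 = 190.125.
With the ceiling, producers sell 19 units at 8, so PS = ½ · (8 - 3.25) · 19 = 45.125.
Change in producer surplus = 45.125 - 190.125 = -145.

-145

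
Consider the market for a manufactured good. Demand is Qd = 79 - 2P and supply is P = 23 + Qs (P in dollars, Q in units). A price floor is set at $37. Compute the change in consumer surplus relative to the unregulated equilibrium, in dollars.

Rearranging supply gives Qs = P - 23. Without the control the market clears where 79 - 2P = P - 23, i.e. P* = 34 and Q* = 11.
The floor of 37 is above the equilibrium price 34, so it binds.
At P = 37: Qd = 79 - 2·37 = 5 and Qs = 37 - 23 = 14.
Consumer surplus without the control is ½ · (39.5 - 34) · 11 = 30.25.
With the floor, consumers buy 5 units at 37, so CS = ½ · (39.5 - 37) · 5 = 6.25.
Change in consumer surplus = 6.25 - 30.25 = -24.

-24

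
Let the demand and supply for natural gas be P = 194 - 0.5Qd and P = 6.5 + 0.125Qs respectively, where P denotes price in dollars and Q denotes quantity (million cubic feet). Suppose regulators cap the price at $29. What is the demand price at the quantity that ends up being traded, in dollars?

104

Rearranging demand gives Qd = 388 - 2P; rearranging supply gives Qs = 8P - 52. Equilibrium: 388 - 2P = 8P - 52, so 440 = 10P and P* = 44, Q* = 300.
The ceiling of 29 is below the equilibrium price 44, so it binds.
At P = 29: Qd = 388 - 2·29 = 330 and Qs = 8·29 - 52 = 180.
Only 180 units reach the market. On the demand curve, the marginal buyer's willingness to pay at Q = 180 is (388 - 180)/2 = 104.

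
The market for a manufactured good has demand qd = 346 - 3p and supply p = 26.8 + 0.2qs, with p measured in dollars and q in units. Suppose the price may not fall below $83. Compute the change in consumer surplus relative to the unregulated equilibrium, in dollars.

Rearranging supply gives qs = 5p - 134. Without the control the market clears where 346 - 3p = 5p - 134, i.e. p* = 60 and q* = 166.
Because the floor (83) lies above the market-clearing price, it is binding.
At p = 83: qd = 346 - 3·83 = 97 and qs = 5·83 - 134 = 281.
Consumer surplus without the control is ½ · (346/3 - 60) · 166 = 13778/3.
With the floor, consumers buy 97 units at 83, so CS = ½ · (346/3 - 83) · 97 = 9409/6.
Change in consumer surplus = 9409/6 - 13778/3 = -3024.5.

-3024.5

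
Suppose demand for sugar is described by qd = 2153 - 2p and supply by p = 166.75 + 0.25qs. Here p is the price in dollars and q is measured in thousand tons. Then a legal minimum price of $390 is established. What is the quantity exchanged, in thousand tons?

1213

Rearranging supply gives qs = 4p - 667. In a free market, 2153 - 2p = 4p - 667 gives the equilibrium p* = 470, q* = 1213.
Since 390 is below p* = 470, the floor does not bind and the free-market outcome prevails.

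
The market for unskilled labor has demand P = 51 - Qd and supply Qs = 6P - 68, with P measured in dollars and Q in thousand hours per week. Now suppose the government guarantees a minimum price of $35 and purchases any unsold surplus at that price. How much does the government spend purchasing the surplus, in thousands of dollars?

Rearranging demand gives Qd = 51 - P. Setting quantity demanded equal to quantity supplied, 51 - P = 6P - 68, gives P* = 17 and Q* = 34.
Since 35 > 17, the floor is binding.
At P = 35: Qd = 51 - 35 = 16 and Qs = 6·35 - 68 = 142.
Surplus = Qs - Qd = 126.
Government expenditure = surplus × support price = 126 × 35 = 4410.

4410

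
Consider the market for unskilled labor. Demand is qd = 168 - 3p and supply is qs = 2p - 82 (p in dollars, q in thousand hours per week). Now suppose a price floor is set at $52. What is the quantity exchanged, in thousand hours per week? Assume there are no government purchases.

Setting quantity demanded equal to quantity supplied, 168 - 3p = 2p - 82, gives p* = 50 and q* = 18.
Because the floor (52) lies above the market-clearing price, it is binding.
At p = 52: qd = 168 - 3·52 = 12 and qs = 2·52 - 82 = 22.
The quantity actually transacted is the short side, demand: 12.

12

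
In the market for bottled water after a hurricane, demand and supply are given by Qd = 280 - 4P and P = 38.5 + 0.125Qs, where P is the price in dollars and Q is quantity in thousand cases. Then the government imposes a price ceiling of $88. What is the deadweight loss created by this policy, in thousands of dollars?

0

Rearranging supply gives Qs = 8P - 308. In a free market, 280 - 4P = 8P - 308 gives the equilibrium P* = 49, Q* = 84.
Since 88 is above P* = 49, the ceiling does not bind and the free-market outcome prevails.
Since the control does not bind, no trades are prevented and deadweight loss is zero.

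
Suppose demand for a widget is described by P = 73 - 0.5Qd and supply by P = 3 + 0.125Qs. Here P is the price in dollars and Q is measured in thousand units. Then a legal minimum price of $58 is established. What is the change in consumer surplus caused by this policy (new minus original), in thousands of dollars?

-2911

Rearranging demand gives Qd = 146 - 2P; rearranging supply gives Qs = 8P - 24. Without the control the market clears where 146 - 2P = 8P - 24, i.e. P* = 17 and Q* = 112.
The floor of 58 is above the equilibrium price 17, so it binds.
At P = 58: Qd = 146 - 2·58 = 30 and Qs = 8·58 - 24 = 440.
Consumer surplus without the control is ½ · (73 - 17) · 112 = 3136.
With the floor, consumers buy 30 units at 58, so CS = ½ · (73 - 58) · 30 = 225.
Change in consumer surplus = 225 - 3136 = -2911.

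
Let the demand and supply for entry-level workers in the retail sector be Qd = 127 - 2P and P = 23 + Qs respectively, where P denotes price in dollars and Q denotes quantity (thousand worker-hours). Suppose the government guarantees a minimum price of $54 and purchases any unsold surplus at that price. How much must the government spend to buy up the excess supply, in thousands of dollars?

Rearranging supply gives Qs = P - 23. Setting quantity demanded equal to quantity supplied, 127 - 2P = P - 23, gives P* = 50 and Q* = 27.
Since 54 > 50, the floor is binding.
At P = 54: Qd = 127 - 2·54 = 19 and Qs = 54 - 23 = 31.
Surplus = Qs - Qd = 12.
Government expenditure = surplus × support price = 12 × 54 = 648.

648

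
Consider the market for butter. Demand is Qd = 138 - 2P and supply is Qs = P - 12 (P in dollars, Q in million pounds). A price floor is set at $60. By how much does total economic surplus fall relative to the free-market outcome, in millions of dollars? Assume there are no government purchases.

300

Setting quantity demanded equal to quantity supplied, 138 - 2P = P - 12, gives P* = 50 and Q* = 38.
The floor of 60 is above the equilibrium price 50, so it binds.
At P = 60: Qd = 138 - 2·60 = 18 and Qs = 60 - 12 = 48.
Quantity traded falls to 18. At Q = 18 the demand price is (138 - 18)/2 = 60 and the supply price is 12 + 18 = 30.
Deadweight loss = ½ · (60 - 30) · (38 - 18) = ½ · 30 · 20 = 300.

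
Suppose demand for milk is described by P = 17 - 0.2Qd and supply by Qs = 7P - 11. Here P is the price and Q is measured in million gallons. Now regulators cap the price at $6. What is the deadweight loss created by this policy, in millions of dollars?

Rearranging demand gives Qd = 85 - 5P. Equilibrium: 85 - 5P = 7P - 11, so 96 = 12P and P* = 8, Q* = 45.
The ceiling of 6 is below the equilibrium price 8, so it binds.
At P = 6: Qd = 85 - 5·6 = 55 and Qs = 7·6 - 11 = 31.
Quantity traded falls to 31. At Q = 31 the demand price is (85 - 31)/5 = 10.8 and the supply price is (11 + 31)/7 = 6.
Deadweight loss = ½ · (10.8 - 6) · (45 - 31) = ½ · 4.8 · 14 = 33.6.

33.6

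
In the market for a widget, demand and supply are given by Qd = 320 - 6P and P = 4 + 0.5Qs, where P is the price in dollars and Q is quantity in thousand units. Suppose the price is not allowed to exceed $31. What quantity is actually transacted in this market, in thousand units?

54

Rearranging supply gives Qs = 2P - 8. Setting quantity demanded equal to quantity supplied, 320 - 6P = 2P - 8, gives P* = 41 and Q* = 74.
The ceiling of 31 is below the equilibrium price 41, so it binds.
At P = 31: Qd = 320 - 6·31 = 134 and Qs = 2·31 - 8 = 54.
The quantity actually transacted is the short side, supply: 54.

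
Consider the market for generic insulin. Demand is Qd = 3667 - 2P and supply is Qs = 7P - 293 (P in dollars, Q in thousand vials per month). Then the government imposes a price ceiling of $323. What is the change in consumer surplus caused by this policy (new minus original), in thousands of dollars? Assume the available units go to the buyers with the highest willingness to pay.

Without the control the market clears where 3667 - 2P = 7P - 293, i.e. P* = 440 and Q* = 2787.
Since 323 < 440, the ceiling is binding.
At P = 323: Qd = 3667 - 2·323 = 3021 and Qs = 7·323 - 293 = 1968.
Consumer surplus without the control is ½ · (1833.5 - 440) · 2787 = 1941842.25.
With the ceiling, 1968 units are sold at 323 (assume they go to the highest-value buyers). The demand price at Q = 1968 is 849.5, so CS = ½ · [(1833.5 - 323) + (849.5 - 323)] · 1968 = 2004408.
Change in consumer surplus = 2004408 - 1941842.25 = 62565.75.

62565.75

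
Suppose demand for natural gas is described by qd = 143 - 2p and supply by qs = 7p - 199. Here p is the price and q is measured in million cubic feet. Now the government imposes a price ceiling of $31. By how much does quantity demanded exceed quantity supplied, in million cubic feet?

In a free market, 143 - 2p = 7p - 199 gives the equilibrium p* = 38, q* = 67.
Because the ceiling (31) lies below the market-clearing price, it is binding.
At p = 31: qd = 143 - 2·31 = 81 and qs = 7·31 - 199 = 18.
Shortage = qd - qs = 81 - 18 = 63.

63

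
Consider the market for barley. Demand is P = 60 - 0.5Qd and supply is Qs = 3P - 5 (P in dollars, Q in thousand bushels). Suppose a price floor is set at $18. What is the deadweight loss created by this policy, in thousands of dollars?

Rearranging demand gives Qd = 120 - 2P. Without the control the market clears where 120 - 2P = 3P - 5, i.e. P* = 25 and Q* = 70.
Since 18 is below P* = 25, the floor does not bind and the free-market outcome prevails.
Since the control does not bind, no trades are prevented and deadweight loss is zero.

0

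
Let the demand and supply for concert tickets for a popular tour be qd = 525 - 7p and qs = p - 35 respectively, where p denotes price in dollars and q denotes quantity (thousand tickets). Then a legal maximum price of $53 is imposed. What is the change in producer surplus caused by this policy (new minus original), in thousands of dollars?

Setting quantity demanded equal to quantity supplied, 525 - 7p = p - 35, gives p* = 70 and q* = 35.
Since 53 < 70, the ceiling is binding.
At p = 53: qd = 525 - 7·53 = 154 and qs = 53 - 35 = 18.
Producer surplus without the control is ½ · (70 - 35) · 35 = 612.5.
With the ceiling, producers sell 18 units at 53, so PS = ½ · (53 - 35) · 18 = 162.
Change in producer surplus = 162 - 612.5 = -450.5.

-450.5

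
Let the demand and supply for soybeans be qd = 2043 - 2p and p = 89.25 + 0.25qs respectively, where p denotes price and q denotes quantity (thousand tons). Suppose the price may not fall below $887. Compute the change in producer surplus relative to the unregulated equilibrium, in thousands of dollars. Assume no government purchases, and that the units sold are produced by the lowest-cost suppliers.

Rearranging supply gives qs = 4p - 357. In a free market, 2043 - 2p = 4p - 357 gives the equilibrium p* = 400, q* = 1243.
The floor of 887 is above the equilibrium price 400, so it binds.
At p = 887: qd = 2043 - 2·887 = 269 and qs = 4·887 - 357 = 3191.
Producer surplus without the control is ½ · (400 - 89.25) · 1243 = 193131.125.
With the floor, 269 units are sold at 887. The supply price at q = 269 is 156.5, so PS = ½ · [(887 - 89.25) + (887 - 156.5)] · 269 = 205549.625.
Change in producer surplus = 205549.625 - 193131.125 = 12418.5.

12418.5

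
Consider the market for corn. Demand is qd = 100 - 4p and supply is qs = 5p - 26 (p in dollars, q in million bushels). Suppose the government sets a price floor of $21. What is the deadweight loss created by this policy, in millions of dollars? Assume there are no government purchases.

Without the control the market clears where 100 - 4p = 5p - 26, i.e. p* = 14 and q* = 44.
Because the floor (21) lies above the market-clearing price, it is binding.
At p = 21: qd = 100 - 4·21 = 16 and qs = 5·21 - 26 = 79.
Quantity traded falls to 16. At q = 16 the demand price is (100 - 16)/4 = 21 and the supply price is (26 + 16)/5 = 8.4.
Deadweight loss = ½ · (21 - 8.4) · (44 - 16) = ½ · 12.6 · 28 = 176.4.

176.4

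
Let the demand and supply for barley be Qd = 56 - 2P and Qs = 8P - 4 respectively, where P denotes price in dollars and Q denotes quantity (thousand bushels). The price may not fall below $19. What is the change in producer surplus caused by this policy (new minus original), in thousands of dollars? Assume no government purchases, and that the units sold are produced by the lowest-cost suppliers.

191.75

Without the control the market clears where 56 - 2P = 8P - 4, i.e. P* = 6 and Q* = 44.
Because the floor (19) lies above the market-clearing price, it is binding.
At P = 19: Qd = 56 - 2·19 = 18 and Qs = 8·19 - 4 = 148.
Producer surplus without the control is ½ · (6 - 0.5) · 44 = 121.
With the floor, 18 units are sold at 19. The supply price at Q = 18 is 2.75, so PS = ½ · [(19 - 0.5) + (19 - 2.75)] · 18 = 312.75.
Change in producer surplus = 312.75 - 121 = 191.75.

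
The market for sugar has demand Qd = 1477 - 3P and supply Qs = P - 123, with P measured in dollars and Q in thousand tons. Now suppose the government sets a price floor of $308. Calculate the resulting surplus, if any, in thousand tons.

0

Setting quantity demanded equal to quantity supplied, 1477 - 3P = P - 123, gives P* = 400 and Q* = 277.
Since 308 is below P* = 400, the floor does not bind and the free-market outcome prevails.
Since the control does not bind, there is no surplus.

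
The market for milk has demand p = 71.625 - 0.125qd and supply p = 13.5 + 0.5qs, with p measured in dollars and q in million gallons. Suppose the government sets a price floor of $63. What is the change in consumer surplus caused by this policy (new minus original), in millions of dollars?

Rearranging demand gives qd = 573 - 8p; rearranging supply gives qs = 2p - 27. Without the control the market clears where 573 - 8p = 2p - 27, i.e. p* = 60 and q* = 93.
Because the floor (63) lies above the market-clearing price, it is binding.
At p = 63: qd = 573 - 8·63 = 69 and qs = 2·63 - 27 = 99.
Consumer surplus without the control is ½ · (71.625 - 60) · 93 = 540.5625.
With the floor, consumers buy 69 units at 63, so CS = ½ · (71.625 - 63) · 69 = 297.5625.
Change in consumer surplus = 297.5625 - 540.5625 = -243.

-243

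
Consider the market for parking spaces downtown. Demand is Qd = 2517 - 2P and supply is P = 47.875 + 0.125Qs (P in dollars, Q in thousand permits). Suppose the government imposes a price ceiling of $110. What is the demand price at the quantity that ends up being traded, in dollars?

Rearranging supply gives Qs = 8P - 383. Equilibrium: 2517 - 2P = 8P - 383, so 2900 = 10P and P* = 290, Q* = 1937.
Since 110 < 290, the ceiling is binding.
At P = 110: Qd = 2517 - 2·110 = 2297 and Qs = 8·110 - 383 = 497.
Only 497 units reach the market. On the demand curve, the marginal buyer's willingness to pay at Q = 497 is (2517 - 497)/2 = 1010.

1010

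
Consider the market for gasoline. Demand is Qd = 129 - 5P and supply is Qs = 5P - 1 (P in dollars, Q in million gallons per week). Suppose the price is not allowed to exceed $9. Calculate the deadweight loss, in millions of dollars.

Without the control the market clears where 129 - 5P = 5P - 1, i.e. P* = 13 and Q* = 64.
Because the ceiling (9) lies below the market-clearing price, it is binding.
At P = 9: Qd = 129 - 5·9 = 84 and Qs = 5·9 - 1 = 44.
Quantity traded falls to 44. At Q = 44 the demand price is (129 - 44)/5 = 17 and the supply price is (1 + 44)/5 = 9.
Deadweight loss = ½ · (17 - 9) · (64 - 44) = ½ · 8 · 20 = 80.

80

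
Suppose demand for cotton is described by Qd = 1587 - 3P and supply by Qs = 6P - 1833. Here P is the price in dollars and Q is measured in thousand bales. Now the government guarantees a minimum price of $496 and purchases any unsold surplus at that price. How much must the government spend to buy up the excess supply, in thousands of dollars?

In a free market, 1587 - 3P = 6P - 1833 gives the equilibrium P* = 380, Q* = 447.
The floor of 496 is above the equilibrium price 380, so it binds.
At P = 496: Qd = 1587 - 3·496 = 99 and Qs = 6·496 - 1833 = 1143.
Surplus = Qs - Qd = 1044.
Government expenditure = surplus × support price = 1044 × 496 = 517824.

517824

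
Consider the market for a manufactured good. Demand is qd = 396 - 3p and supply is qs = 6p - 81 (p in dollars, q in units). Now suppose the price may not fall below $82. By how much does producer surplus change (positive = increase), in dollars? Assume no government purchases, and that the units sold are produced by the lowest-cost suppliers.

3719.25

Setting quantity demanded equal to quantity supplied, 396 - 3p = 6p - 81, gives p* = 53 and q* = 237.
Since 82 > 53, the floor is binding.
At p = 82: qd = 396 - 3·82 = 150 and qs = 6·82 - 81 = 411.
Producer surplus without the control is ½ · (53 - 13.5) · 237 = 4680.75.
With the floor, 150 units are sold at 82. The supply price at q = 150 is 38.5, so PS = ½ · [(82 - 13.5) + (82 - 38.5)] · 150 = 8400.
Change in producer surplus = 8400 - 4680.75 = 3719.25.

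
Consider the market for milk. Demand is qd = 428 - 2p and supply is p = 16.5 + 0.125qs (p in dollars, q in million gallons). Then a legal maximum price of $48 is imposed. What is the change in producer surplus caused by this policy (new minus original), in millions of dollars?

Rearranging supply gives qs = 8p - 132. Equilibrium: 428 - 2p = 8p - 132, so 560 = 10p and p* = 56, q* = 316.
Because the ceiling (48) lies below the market-clearing price, it is binding.
At p = 48: qd = 428 - 2·48 = 332 and qs = 8·48 - 132 = 252.
Producer surplus without the control is ½ · (56 - 16.5) · 316 = 6241.
With the ceiling, producers sell 252 units at 48, so PS = ½ · (48 - 16.5) · 252 = 3969.
Change in producer surplus = 3969 - 6241 = -2272.

-2272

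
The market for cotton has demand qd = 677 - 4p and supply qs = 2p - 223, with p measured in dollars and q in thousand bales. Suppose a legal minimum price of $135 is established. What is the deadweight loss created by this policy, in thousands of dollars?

Without the control the market clears where 677 - 4p = 2p - 223, i.e. p* = 150 and q* = 77.
The floor of 135 is below the equilibrium price 150, so it is not binding; the market clears at p* = 150, q* = 77.
Since the control does not bind, no trades are prevented and deadweight loss is zero.

0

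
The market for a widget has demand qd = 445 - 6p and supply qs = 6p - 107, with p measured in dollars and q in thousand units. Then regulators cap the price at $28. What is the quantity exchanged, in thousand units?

In a free market, 445 - 6p = 6p - 107 gives the equilibrium p* = 46, q* = 169.
Because the ceiling (28) lies below the market-clearing price, it is binding.
At p = 28: qd = 445 - 6·28 = 277 and qs = 6·28 - 107 = 61.
The quantity actually transacted is the short side, supply: 61.

61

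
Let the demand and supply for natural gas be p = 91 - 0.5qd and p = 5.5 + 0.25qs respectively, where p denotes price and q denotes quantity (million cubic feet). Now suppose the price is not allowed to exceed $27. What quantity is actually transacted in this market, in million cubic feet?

86

Rearranging demand gives qd = 182 - 2p; rearranging supply gives qs = 4p - 22. Without the control the market clears where 182 - 2p = 4p - 22, i.e. p* = 34 and q* = 114.
Since 27 < 34, the ceiling is binding.
At p = 27: qd = 182 - 2·27 = 128 and qs = 4·27 - 22 = 86.
The quantity actually transacted is the short side, supply: 86.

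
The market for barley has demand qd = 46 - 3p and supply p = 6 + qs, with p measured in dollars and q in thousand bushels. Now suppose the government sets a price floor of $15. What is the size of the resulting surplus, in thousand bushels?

Rearranging supply gives qs = p - 6. Without the control the market clears where 46 - 3p = p - 6, i.e. p* = 13 and q* = 7.
Because the floor (15) lies above the market-clearing price, it is binding.
At p = 15: qd = 46 - 3·15 = 1 and qs = 15 - 6 = 9.
Surplus = qs - qd = 9 - 1 = 8.

8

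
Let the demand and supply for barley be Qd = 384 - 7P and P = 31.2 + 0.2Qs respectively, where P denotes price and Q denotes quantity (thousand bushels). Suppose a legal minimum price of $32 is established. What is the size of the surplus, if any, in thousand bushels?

0

Rearranging supply gives Qs = 5P - 156. Without the control the market clears where 384 - 7P = 5P - 156, i.e. P* = 45 and Q* = 69.
Since 32 is below P* = 45, the floor does not bind and the free-market outcome prevails.
Since the control does not bind, there is no surplus.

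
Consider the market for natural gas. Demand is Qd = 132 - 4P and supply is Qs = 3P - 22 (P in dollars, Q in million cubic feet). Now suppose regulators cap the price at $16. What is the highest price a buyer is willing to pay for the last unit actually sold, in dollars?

Setting quantity demanded equal to quantity supplied, 132 - 4P = 3P - 22, gives P* = 22 and Q* = 44.
Since 16 < 22, the ceiling is binding.
At P = 16: Qd = 132 - 4·16 = 68 and Qs = 3·16 - 22 = 26.
Only 26 units reach the market. On the demand curve, the marginal buyer's willingness to pay at Q = 26 is (132 - 26)/4 = 26.5.

26.5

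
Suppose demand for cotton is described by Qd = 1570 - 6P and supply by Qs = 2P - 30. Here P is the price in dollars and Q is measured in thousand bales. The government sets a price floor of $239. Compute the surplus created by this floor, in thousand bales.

312

In a free market, 1570 - 6P = 2P - 30 gives the equilibrium P* = 200, Q* = 370.
Because the floor (239) lies above the market-clearing price, it is binding.
At P = 239: Qd = 1570 - 6·239 = 136 and Qs = 2·239 - 30 = 448.
Surplus = Qs - Qd = 448 - 136 = 312.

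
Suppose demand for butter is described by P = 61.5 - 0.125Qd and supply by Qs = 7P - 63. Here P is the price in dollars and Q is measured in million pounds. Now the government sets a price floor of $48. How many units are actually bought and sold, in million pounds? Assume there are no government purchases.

108

Rearranging demand gives Qd = 492 - 8P. Setting quantity demanded equal to quantity supplied, 492 - 8P = 7P - 63, gives P* = 37 and Q* = 196.
Since 48 > 37, the floor is binding.
At P = 48: Qd = 492 - 8·48 = 108 and Qs = 7·48 - 63 = 273.
The quantity actually transacted is the short side, demand: 108.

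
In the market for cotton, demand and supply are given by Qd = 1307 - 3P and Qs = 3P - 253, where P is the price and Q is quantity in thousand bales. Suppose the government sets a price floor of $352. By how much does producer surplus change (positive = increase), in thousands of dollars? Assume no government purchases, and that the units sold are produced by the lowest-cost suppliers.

Equilibrium: 1307 - 3P = 3P - 253, so 1560 = 6P and P* = 260, Q* = 527.
Since 352 > 260, the floor is binding.
At P = 352: Qd = 1307 - 3·352 = 251 and Qs = 3·352 - 253 = 803.
Producer surplus without the control is ½ · (260 - 253/3) · 527 = 277729/6.
With the floor, 251 units are sold at 352. The supply price at Q = 251 is 168, so PS = ½ · [(352 - 253/3) + (352 - 168)] · 251 = 340105/6.
Change in producer surplus = 340105/6 - 277729/6 = 10396.

10396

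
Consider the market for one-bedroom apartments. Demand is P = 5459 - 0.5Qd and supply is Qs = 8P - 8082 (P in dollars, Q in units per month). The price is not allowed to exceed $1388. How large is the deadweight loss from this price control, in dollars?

Rearranging demand gives Qd = 10918 - 2P. Equilibrium: 10918 - 2P = 8P - 8082, so 19000 = 10P and P* = 1900, Q* = 7118.
Since 1388 < 1900, the ceiling is binding.
At P = 1388: Qd = 10918 - 2·1388 = 8142 and Qs = 8·1388 - 8082 = 3022.
Quantity traded falls to 3022. At Q = 3022 the demand price is (10918 - 3022)/2 = 3948 and the supply price is (8082 + 3022)/8 = 1388.
Deadweight loss = ½ · (3948 - 1388) · (7118 - 3022) = ½ · 2560 · 4096 = 5242880.

5242880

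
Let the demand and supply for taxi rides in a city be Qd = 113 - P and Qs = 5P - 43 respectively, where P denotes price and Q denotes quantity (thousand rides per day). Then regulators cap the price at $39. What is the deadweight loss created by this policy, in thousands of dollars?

0

Equilibrium: 113 - P = 5P - 43, so 156 = 6P and P* = 26, Q* = 87.
Since 39 is above P* = 26, the ceiling does not bind and the free-market outcome prevails.
Since the control does not bind, no trades are prevented and deadweight loss is zero.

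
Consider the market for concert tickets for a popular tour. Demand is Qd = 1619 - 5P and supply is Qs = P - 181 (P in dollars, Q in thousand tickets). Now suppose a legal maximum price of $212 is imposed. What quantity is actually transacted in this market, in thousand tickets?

31

Without the control the market clears where 1619 - 5P = P - 181, i.e. P* = 300 and Q* = 119.
Since 212 < 300, the ceiling is binding.
At P = 212: Qd = 1619 - 5·212 = 559 and Qs = 212 - 181 = 31.
The quantity actually transacted is the short side, supply: 31.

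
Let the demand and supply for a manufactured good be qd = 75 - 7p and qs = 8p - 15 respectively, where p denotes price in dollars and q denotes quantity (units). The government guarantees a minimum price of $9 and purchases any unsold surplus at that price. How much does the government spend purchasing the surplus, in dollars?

405

Without the control the market clears where 75 - 7p = 8p - 15, i.e. p* = 6 and q* = 33.
Since 9 > 6, the floor is binding.
At p = 9: qd = 75 - 7·9 = 12 and qs = 8·9 - 15 = 57.
Surplus = qs - qd = 45.
Government expenditure = surplus × support price = 45 × 9 = 405.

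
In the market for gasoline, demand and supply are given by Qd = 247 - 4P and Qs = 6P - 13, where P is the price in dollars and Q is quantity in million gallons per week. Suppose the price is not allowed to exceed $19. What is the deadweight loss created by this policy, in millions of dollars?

367.5

In a free market, 247 - 4P = 6P - 13 gives the equilibrium P* = 26, Q* = 143.
Because the ceiling (19) lies below the market-clearing price, it is binding.
At P = 19: Qd = 247 - 4·19 = 171 and Qs = 6·19 - 13 = 101.
Quantity traded falls to 101. At Q = 101 the demand price is (247 - 101)/4 = 36.5 and the supply price is (13 + 101)/6 = 19.
Deadweight loss = ½ · (36.5 - 19) · (143 - 101) = ½ · 17.5 · 42 = 367.5.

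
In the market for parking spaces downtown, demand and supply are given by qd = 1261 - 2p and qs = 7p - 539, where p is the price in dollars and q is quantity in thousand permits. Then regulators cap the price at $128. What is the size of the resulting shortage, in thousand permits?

Equilibrium: 1261 - 2p = 7p - 539, so 1800 = 9p and p* = 200, q* = 861.
The ceiling of 128 is below the equilibrium price 200, so it binds.
At p = 128: qd = 1261 - 2·128 = 1005 and qs = 7·128 - 539 = 357.
Shortage = qd - qs = 1005 - 357 = 648.

648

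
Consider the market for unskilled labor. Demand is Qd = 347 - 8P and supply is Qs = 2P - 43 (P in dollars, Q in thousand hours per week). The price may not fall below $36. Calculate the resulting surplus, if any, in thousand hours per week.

0

Without the control the market clears where 347 - 8P = 2P - 43, i.e. P* = 39 and Q* = 35.
The floor of 36 is below the equilibrium price 39, so it is not binding; the market clears at P* = 39, Q* = 35.
Since the control does not bind, there is no surplus.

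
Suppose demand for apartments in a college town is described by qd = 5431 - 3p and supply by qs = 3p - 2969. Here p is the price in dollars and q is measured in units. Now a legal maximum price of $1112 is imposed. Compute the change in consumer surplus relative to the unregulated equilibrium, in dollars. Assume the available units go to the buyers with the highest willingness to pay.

-18720

Equilibrium: 5431 - 3p = 3p - 2969, so 8400 = 6p and p* = 1400, q* = 1231.
Because the ceiling (1112) lies below the market-clearing price, it is binding.
At p = 1112: qd = 5431 - 3·1112 = 2095 and qs = 3·1112 - 2969 = 367.
Consumer surplus without the control is ½ · (5431/3 - 1400) · 1231 = 1515361/6.
With the ceiling, 367 units are sold at 1112 (assume they go to the highest-value buyers). The demand price at q = 367 is 1688, so CS = ½ · [(5431/3 - 1112) + (1688 - 1112)] · 367 = 1403041/6.
Change in consumer surplus = 1403041/6 - 1515361/6 = -18720.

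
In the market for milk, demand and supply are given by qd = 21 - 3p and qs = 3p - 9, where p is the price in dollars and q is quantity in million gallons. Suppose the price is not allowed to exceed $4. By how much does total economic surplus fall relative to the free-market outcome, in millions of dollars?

3

Equilibrium: 21 - 3p = 3p - 9, so 30 = 6p and p* = 5, q* = 6.
Because the ceiling (4) lies below the market-clearing price, it is binding.
At p = 4: qd = 21 - 3·4 = 9 and qs = 3·4 - 9 = 3.
Quantity traded falls to 3. At q = 3 the demand price is (21 - 3)/3 = 6 and the supply price is (9 + 3)/3 = 4.
Deadweight loss = ½ · (6 - 4) · (6 - 3) = ½ · 2 · 3 = 3.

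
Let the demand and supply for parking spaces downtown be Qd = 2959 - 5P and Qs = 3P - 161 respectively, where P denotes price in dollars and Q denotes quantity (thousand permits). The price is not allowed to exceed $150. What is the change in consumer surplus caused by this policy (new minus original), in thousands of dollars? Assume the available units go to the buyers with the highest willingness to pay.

In a free market, 2959 - 5P = 3P - 161 gives the equilibrium P* = 390, Q* = 1009.
Because the ceiling (150) lies below the market-clearing price, it is binding.
At P = 150: Qd = 2959 - 5·150 = 2209 and Qs = 3·150 - 161 = 289.
Consumer surplus without the control is ½ · (591.8 - 390) · 1009 = 101808.1.
With the ceiling, 289 units are sold at 150 (assume they go to the highest-value buyers). The demand price at Q = 289 is 534, so CS = ½ · [(591.8 - 150) + (534 - 150)] · 289 = 119328.1.
Change in consumer surplus = 119328.1 - 101808.1 = 17520.

17520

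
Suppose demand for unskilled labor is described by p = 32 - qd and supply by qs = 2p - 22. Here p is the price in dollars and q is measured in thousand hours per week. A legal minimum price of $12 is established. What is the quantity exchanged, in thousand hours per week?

14

Rearranging demand gives qd = 32 - p. Equilibrium: 32 - p = 2p - 22, so 54 = 3p and p* = 18, q* = 14.
The floor of 12 is below the equilibrium price 18, so it is not binding; the market clears at p* = 18, q* = 14.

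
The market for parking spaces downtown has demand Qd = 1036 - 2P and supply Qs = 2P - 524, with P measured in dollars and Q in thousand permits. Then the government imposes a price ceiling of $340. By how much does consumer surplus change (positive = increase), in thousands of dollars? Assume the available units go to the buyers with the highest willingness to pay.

5300

Setting quantity demanded equal to quantity supplied, 1036 - 2P = 2P - 524, gives P* = 390 and Q* = 256.
The ceiling of 340 is below the equilibrium price 390, so it binds.
At P = 340: Qd = 1036 - 2·340 = 356 and Qs = 2·340 - 524 = 156.
Consumer surplus without the control is ½ · (518 - 390) · 256 = 16384.
With the ceiling, 156 units are sold at 340 (assume they go to the highest-value buyers). The demand price at Q = 156 is 440, so CS = ½ · [(518 - 340) + (440 - 340)] · 156 = 21684.
Change in consumer surplus = 21684 - 16384 = 5300.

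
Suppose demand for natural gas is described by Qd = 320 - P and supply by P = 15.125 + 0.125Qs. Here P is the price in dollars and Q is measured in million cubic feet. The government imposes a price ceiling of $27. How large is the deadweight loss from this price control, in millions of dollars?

Rearranging supply gives Qs = 8P - 121. Without the control the market clears where 320 - P = 8P - 121, i.e. P* = 49 and Q* = 271.
The ceiling of 27 is below the equilibrium price 49, so it binds.
At P = 27: Qd = 320 - 27 = 293 and Qs = 8·27 - 121 = 95.
Quantity traded falls to 95. At Q = 95 the demand price is 320 - 95 = 225 and the supply price is (121 + 95)/8 = 27.
Deadweight loss = ½ · (225 - 27) · (271 - 95) = ½ · 198 · 176 = 17424.

17424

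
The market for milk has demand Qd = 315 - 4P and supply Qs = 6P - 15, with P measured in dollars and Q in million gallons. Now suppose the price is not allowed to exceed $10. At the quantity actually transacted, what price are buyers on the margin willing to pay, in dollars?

67.5

In a free market, 315 - 4P = 6P - 15 gives the equilibrium P* = 33, Q* = 183.
Since 10 < 33, the ceiling is binding.
At P = 10: Qd = 315 - 4·10 = 275 and Qs = 6·10 - 15 = 45.
Only 45 units reach the market. On the demand curve, the marginal buyer's willingness to pay at Q = 45 is (315 - 45)/4 = 67.5.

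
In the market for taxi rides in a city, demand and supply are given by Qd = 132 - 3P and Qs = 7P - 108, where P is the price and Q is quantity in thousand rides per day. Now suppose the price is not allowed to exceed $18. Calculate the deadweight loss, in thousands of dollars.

420

In a free market, 132 - 3P = 7P - 108 gives the equilibrium P* = 24, Q* = 60.
Because the ceiling (18) lies below the market-clearing price, it is binding.
At P = 18: Qd = 132 - 3·18 = 78 and Qs = 7·18 - 108 = 18.
Quantity traded falls to 18. At Q = 18 the demand price is (132 - 18)/3 = 38 and the supply price is (108 + 18)/7 = 18.
Deadweight loss = ½ · (38 - 18) · (60 - 18) = ½ · 20 · 42 = 420.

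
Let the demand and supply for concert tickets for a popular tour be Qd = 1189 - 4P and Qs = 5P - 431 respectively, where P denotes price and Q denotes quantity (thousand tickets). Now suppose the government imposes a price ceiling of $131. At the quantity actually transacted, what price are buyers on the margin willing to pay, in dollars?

241.25

In a free market, 1189 - 4P = 5P - 431 gives the equilibrium P* = 180, Q* = 469.
Since 131 < 180, the ceiling is binding.
At P = 131: Qd = 1189 - 4·131 = 665 and Qs = 5·131 - 431 = 224.
Only 224 units reach the market. On the demand curve, the marginal buyer's willingness to pay at Q = 224 is (1189 - 224)/4 = 241.25.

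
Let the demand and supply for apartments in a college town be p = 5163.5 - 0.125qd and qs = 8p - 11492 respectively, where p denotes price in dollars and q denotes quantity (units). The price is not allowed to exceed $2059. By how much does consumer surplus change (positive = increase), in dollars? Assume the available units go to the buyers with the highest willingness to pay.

Rearranging demand gives qd = 41308 - 8p. Setting quantity demanded equal to quantity supplied, 41308 - 8p = 8p - 11492, gives p* = 3300 and q* = 14908.
Because the ceiling (2059) lies below the market-clearing price, it is binding.
At p = 2059: qd = 41308 - 8·2059 = 24836 and qs = 8·2059 - 11492 = 4980.
Consumer surplus without the control is ½ · (5163.5 - 3300) · 14908 = 13890529.
With the ceiling, 4980 units are sold at 2059 (assume they go to the highest-value buyers). The demand price at q = 4980 is 4541, so CS = ½ · [(5163.5 - 2059) + (4541 - 2059)] · 4980 = 13910385.
Change in consumer surplus = 13910385 - 13890529 = 19856.

19856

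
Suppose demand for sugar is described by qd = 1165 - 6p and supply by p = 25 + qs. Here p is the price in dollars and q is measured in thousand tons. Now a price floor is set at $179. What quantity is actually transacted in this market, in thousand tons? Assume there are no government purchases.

91

Rearranging supply gives qs = p - 25. Equilibrium: 1165 - 6p = p - 25, so 1190 = 7p and p* = 170, q* = 145.
Since 179 > 170, the floor is binding.
At p = 179: qd = 1165 - 6·179 = 91 and qs = 179 - 25 = 154.
The quantity actually transacted is the short side, demand: 91.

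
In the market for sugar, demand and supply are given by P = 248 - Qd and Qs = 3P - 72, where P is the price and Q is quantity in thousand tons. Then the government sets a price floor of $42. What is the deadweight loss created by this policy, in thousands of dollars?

0

Rearranging demand gives Qd = 248 - P. Setting quantity demanded equal to quantity supplied, 248 - P = 3P - 72, gives P* = 80 and Q* = 168.
Since 42 is below P* = 80, the floor does not bind and the free-market outcome prevails.
Since the control does not bind, no trades are prevented and deadweight loss is zero.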